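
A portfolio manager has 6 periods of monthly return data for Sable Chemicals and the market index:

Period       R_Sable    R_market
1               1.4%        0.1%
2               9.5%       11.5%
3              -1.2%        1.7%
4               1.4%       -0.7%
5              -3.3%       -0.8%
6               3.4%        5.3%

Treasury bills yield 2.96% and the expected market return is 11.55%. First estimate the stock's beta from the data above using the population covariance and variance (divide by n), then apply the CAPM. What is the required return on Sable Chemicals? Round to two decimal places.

10.03%

Mean R_i = (1.4 + 9.5 − 1.2 + 1.4 − 3.3 + 3.4) / 6 = 1.8667%
Mean R_m = (0.1 + 11.5 + 1.7 − 0.7 − 0.8 + 5.3) / 6 = 2.8500%
Σ(R_i − R̄_i)(R_m − R̄_m) = 95.1100  ⇒  Cov = 95.1100 / 6 = 15.8517
Σ(R_m − R̄_m)² = 115.6350  ⇒  Var(R_m) = 115.6350 / 6 = 19.2725
β = Cov / Var(R_m) = 15.8517 / 19.2725 = 0.8225
MRP = 11.55% − 2.96% = 8.59%
E(R) = R_f + β × MRP = 2.96% + 0.8225 × 8.59% = 10.03%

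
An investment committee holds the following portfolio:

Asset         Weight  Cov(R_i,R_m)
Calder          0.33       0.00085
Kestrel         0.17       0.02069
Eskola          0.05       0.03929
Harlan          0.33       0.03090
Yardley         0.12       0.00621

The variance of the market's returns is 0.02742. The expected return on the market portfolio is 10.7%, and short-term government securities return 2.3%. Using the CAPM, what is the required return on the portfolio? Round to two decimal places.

7.42%

β_Calder = 0.00085 / 0.02742 = 0.0310
β_Kestrel = 0.02069 / 0.02742 = 0.7546
β_Eskola = 0.03929 / 0.02742 = 1.4329
β_Harlan = 0.03090 / 0.02742 = 1.1269
β_Yardley = 0.00621 / 0.02742 = 0.2265
β_P = Σ w_i β_i = 0.33×0.0310 + 0.17×0.7546 + 0.05×1.4329 + 0.33×1.1269 + 0.12×0.2265 = 0.6092
MRP = 10.7% − 2.3% = 8.40%
E(R_P) = R_f + β_P × MRP = 2.3% + 0.6092 × 8.4% = 7.42%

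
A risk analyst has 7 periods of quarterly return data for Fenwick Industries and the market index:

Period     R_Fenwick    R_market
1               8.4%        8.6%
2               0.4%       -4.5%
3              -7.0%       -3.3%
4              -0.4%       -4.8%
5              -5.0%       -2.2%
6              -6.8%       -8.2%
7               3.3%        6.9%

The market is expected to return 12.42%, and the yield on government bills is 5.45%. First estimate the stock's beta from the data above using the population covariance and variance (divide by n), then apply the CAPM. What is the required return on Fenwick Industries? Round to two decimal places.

Mean R_i = (8.4 + 0.4 − 7.0 − 0.4 − 5.0 − 6.8 + 3.3) / 7 = -1.0143%
Mean R_m = (8.6 − 4.5 − 3.3 − 4.8 − 2.2 − 8.2 + 6.9) / 7 = -1.0714%
Σ(R_i − R̄_i)(R_m − R̄_m) = 177.3829  ⇒  Cov = 177.3829 / 7 = 25.3404
Σ(R_m − R̄_m)² = 239.7943  ⇒  Var(R_m) = 239.7943 / 7 = 34.2563
β = Cov / Var(R_m) = 25.3404 / 34.2563 = 0.7397
MRP = 12.42% − 5.45% = 6.97%
E(R) = R_f + β × MRP = 5.45% + 0.7397 × 6.97% = 10.61%

10.61%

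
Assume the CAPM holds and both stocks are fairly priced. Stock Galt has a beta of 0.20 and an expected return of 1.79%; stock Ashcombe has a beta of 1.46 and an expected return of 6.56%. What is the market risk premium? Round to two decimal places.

3.79%

Both satisfy E(R) = R_f + β·MRP, so the slope of the SML is
MRP = (6.56% − 1.79%) / (1.46 − 0.20) = 4.77% / 1.26 = 3.7857%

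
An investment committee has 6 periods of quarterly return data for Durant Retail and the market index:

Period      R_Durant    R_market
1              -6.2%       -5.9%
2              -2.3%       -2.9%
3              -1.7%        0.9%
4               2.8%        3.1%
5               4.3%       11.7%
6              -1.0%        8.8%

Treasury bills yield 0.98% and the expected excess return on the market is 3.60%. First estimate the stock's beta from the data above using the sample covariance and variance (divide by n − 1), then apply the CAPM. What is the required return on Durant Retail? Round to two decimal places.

Mean R_i = (-6.2 − 2.3 − 1.7 + 2.8 + 4.3 − 1.0) / 6 = -0.6833%
Mean R_m = (-5.9 − 2.9 + 0.9 + 3.1 + 11.7 + 8.8) / 6 = 2.6167%
Σ(R_i − R̄_i)(R_m − R̄_m) = 102.6383  ⇒  Cov = 102.6383 / 5 = 20.5277
Σ(R_m − R̄_m)² = 226.8883  ⇒  Var(R_m) = 226.8883 / 5 = 45.3777
β = Cov / Var(R_m) = 20.5277 / 45.3777 = 0.4524
E(R) = R_f + β × MRP = 0.98% + 0.4524 × 3.60% = 2.61%

2.61%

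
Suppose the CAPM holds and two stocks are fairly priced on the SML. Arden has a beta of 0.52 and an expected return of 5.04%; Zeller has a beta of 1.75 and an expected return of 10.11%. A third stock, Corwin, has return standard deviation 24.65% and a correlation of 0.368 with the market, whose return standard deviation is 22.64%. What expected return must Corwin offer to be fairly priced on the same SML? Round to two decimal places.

4.55%

MRP = (10.11% − 5.04%) / (1.75 − 0.52) = 4.1220%
R_f = 5.04% − 0.52 × 4.1220% = 2.8966%
β_Corwin = ρ·σ_i/σ_m = 0.368 × 24.65 / 22.64 = 0.4007
E(R_Corwin) = R_f + β × MRP = 2.8966% + 0.4007 × 4.1220% = 4.55%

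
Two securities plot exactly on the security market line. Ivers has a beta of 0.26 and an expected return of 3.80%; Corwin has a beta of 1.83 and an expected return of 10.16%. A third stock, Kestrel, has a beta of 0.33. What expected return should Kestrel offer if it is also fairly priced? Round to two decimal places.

MRP (SML slope) = (10.16% − 3.80%) / (1.83 − 0.26) = 6.36% / 1.57 = 4.0510%
R_f (intercept) = 3.80% − 0.26 × 4.0510% = 2.7467%
E(R_Kestrel) = R_f + β × MRP = 2.7467% + 0.33 × 4.0510% = 4.08%

4.08%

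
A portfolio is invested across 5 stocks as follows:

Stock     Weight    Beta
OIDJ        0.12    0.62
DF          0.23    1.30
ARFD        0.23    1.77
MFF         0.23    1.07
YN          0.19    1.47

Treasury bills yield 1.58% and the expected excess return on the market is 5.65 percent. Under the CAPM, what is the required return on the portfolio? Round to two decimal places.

8.96%

β_P = Σ w_i β_i = 0.12×0.62 + 0.23×1.30 + 0.23×1.77 + 0.23×1.07 + 0.19×1.47 = 1.3059
E(R_P) = R_f + β_P × MRP = 1.58% + 1.3059 × 5.65% = 8.96%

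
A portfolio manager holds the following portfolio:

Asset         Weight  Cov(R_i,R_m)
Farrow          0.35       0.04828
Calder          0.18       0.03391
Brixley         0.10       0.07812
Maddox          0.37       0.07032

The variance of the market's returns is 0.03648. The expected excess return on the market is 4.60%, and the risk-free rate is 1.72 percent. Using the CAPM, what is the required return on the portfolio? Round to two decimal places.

β_Farrow = 0.04828 / 0.03648 = 1.3235
β_Calder = 0.03391 / 0.03648 = 0.9296
β_Brixley = 0.07812 / 0.03648 = 2.1414
β_Maddox = 0.07032 / 0.03648 = 1.9276
β_P = Σ w_i β_i = 0.35×1.3235 + 0.18×0.9296 + 0.10×2.1414 + 0.37×1.9276 = 1.5579
E(R_P) = R_f + β_P × MRP = 1.72% + 1.5579 × 4.60% = 8.89%

8.89%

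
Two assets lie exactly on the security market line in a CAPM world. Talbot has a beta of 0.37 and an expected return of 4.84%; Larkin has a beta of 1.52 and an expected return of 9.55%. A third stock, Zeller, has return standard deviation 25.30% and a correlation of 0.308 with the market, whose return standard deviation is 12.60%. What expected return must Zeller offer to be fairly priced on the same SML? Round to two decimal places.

MRP = (9.55% − 4.84%) / (1.52 − 0.37) = 4.0957%
R_f = 4.84% − 0.37 × 4.0957% = 3.3246%
β_Zeller = ρ·σ_i/σ_m = 0.308 × 25.30 / 12.60 = 0.6184
E(R_Zeller) = R_f + β × MRP = 3.3246% + 0.6184 × 4.0957% = 5.86%

5.86%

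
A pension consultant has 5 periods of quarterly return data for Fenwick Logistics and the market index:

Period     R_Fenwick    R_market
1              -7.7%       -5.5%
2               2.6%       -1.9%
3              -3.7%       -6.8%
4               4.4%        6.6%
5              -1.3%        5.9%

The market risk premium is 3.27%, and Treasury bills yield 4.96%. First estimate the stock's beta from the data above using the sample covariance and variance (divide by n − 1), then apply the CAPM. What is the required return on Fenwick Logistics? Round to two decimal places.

6.66%

Mean R_i = (-7.7 + 2.6 − 3.7 + 4.4 − 1.3) / 5 = -1.1400%
Mean R_m = (-5.5 − 1.9 − 6.8 + 6.6 + 5.9) / 5 = -0.3400%
Σ(R_i − R̄_i)(R_m − R̄_m) = 82.0020  ⇒  Cov = 82.0020 / 4 = 20.5005
Σ(R_m − R̄_m)² = 157.8920  ⇒  Var(R_m) = 157.8920 / 4 = 39.4730
β = Cov / Var(R_m) = 20.5005 / 39.4730 = 0.5194
E(R) = R_f + β × MRP = 4.96% + 0.5194 × 3.27% = 6.66%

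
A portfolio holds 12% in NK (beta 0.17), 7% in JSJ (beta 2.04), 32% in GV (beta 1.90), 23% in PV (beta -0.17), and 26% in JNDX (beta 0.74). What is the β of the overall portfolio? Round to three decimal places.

β_P = Σ w_i β_i = 0.12×0.17 + 0.07×2.04 + 0.32×1.90 + 0.23×-0.17 + 0.26×0.74 = 0.9245

0.925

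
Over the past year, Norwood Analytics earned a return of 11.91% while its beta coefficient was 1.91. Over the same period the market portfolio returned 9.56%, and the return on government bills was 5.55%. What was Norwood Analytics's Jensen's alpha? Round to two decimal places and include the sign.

-1.30%

Market excess return = 9.56% − 5.55% = 4.01%
CAPM benchmark = R_f + β(R_m − R_f) = 5.55% + 1.91 × 4.01% = 13.2091%
α = actual − benchmark = 11.91% − 13.2091% = -1.30%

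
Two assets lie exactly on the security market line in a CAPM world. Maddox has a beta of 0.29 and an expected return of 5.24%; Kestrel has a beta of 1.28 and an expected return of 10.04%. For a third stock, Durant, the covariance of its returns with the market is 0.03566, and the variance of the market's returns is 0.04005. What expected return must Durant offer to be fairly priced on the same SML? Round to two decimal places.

MRP = (10.04% − 5.24%) / (1.28 − 0.29) = 4.8485%
R_f = 5.24% − 0.29 × 4.8485% = 3.8339%
β_Durant = Cov / Var(R_m) = 0.03566 / 0.04005 = 0.8904
E(R_Durant) = R_f + β × MRP = 3.8339% + 0.8904 × 4.8485% = 8.15%

8.15%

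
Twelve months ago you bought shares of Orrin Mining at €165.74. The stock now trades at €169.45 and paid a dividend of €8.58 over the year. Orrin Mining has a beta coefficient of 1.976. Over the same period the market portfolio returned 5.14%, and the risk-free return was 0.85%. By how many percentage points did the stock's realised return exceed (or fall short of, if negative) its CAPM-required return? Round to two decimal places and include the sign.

-1.91%

Realised HPR = (P1 + D1 − P0) / P0 = (169.45 + 8.58 − 165.74) / 165.74 = 12.29 / 165.74 = 7.4152%
MRP = 5.14% − 0.85% = 4.29%
CAPM required = R_f + β·MRP = 0.85% + 1.976 × 4.29% = 9.32704%
α = realised − required = 7.4152% − 9.32704% = -1.91%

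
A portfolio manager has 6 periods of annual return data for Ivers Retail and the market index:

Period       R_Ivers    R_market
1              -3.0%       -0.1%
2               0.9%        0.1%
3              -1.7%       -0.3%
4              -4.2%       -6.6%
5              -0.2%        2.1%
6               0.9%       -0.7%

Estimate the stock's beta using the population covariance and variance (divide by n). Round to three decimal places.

Mean R_i = (-3.0 + 0.9 − 1.7 − 4.2 − 0.2 + 0.9) / 6 = -1.2167%
Mean R_m = (-0.1 + 0.1 − 0.3 − 6.6 + 2.1 − 0.7) / 6 = -0.9167%
Σ(R_i − R̄_i)(R_m − R̄_m) = 20.8783  ⇒  Cov = 20.8783 / 6 = 3.4797
Σ(R_m − R̄_m)² = 43.5283  ⇒  Var(R_m) = 43.5283 / 6 = 7.2547
β = Cov / Var(R_m) = 3.4797 / 7.2547 = 0.4796

0.480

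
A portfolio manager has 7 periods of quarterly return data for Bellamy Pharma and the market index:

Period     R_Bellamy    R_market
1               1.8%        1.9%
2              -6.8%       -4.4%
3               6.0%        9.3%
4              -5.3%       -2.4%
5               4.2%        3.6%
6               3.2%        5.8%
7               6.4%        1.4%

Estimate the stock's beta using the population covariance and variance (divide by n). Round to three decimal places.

0.947

Mean R_i = (1.8 − 6.8 + 6.0 − 5.3 + 4.2 + 3.2 + 6.4) / 7 = 1.3571%
Mean R_m = (1.9 − 4.4 + 9.3 − 2.4 + 3.6 + 5.8 + 1.4) / 7 = 2.1714%
Σ(R_i − R̄_i)(R_m − R̄_m) = 123.8714  ⇒  Cov = 123.8714 / 7 = 17.6959
Σ(R_m − R̄_m)² = 130.7743  ⇒  Var(R_m) = 130.7743 / 7 = 18.6820
β = Cov / Var(R_m) = 17.6959 / 18.6820 = 0.9472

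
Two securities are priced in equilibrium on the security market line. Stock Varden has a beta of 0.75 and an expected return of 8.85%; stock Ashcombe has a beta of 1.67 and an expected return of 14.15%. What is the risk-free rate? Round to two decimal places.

4.53%

Both satisfy E(R) = R_f + β·MRP, so the slope of the SML is
MRP = (14.15% − 8.85%) / (1.67 − 0.75) = 5.30% / 0.92 = 5.7609%
R_f = E(R_Varden) − β_Varden·MRP = 8.85% − 0.75 × 5.7609% = 4.5293%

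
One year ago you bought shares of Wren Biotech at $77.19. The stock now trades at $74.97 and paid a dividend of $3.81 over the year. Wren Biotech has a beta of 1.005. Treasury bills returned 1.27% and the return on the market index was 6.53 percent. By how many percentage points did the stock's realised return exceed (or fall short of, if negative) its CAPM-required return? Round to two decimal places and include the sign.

Realised HPR = (P1 + D1 − P0) / P0 = (74.97 + 3.81 − 77.19) / 77.19 = 1.59 / 77.19 = 2.0599%
MRP = 6.53% − 1.27% = 5.26%
CAPM required = R_f + β·MRP = 1.27% + 1.005 × 5.26% = 6.55630%
α = realised − required = 2.0599% − 6.55630% = -4.50%

-4.50%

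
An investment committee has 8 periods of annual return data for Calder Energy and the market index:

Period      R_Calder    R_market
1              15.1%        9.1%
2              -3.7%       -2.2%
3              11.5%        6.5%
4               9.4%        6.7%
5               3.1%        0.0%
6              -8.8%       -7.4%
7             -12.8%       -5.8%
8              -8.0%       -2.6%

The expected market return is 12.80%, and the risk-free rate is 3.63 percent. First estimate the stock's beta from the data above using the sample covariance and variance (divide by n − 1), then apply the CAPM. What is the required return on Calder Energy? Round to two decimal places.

18.72%

Mean R_i = (15.1 − 3.7 + 11.5 + 9.4 + 3.1 − 8.8 − 12.8 − 8.0) / 8 = 0.7250%
Mean R_m = (9.1 − 2.2 + 6.5 + 6.7 + 0.0 − 7.4 − 5.8 − 2.6) / 8 = 0.5375%
Σ(R_i − R̄_i)(R_m − R̄_m) = 440.3225  ⇒  Cov = 440.3225 / 7 = 62.9032
Σ(R_m − R̄_m)² = 267.6388  ⇒  Var(R_m) = 267.6388 / 7 = 38.2341
β = Cov / Var(R_m) = 62.9032 / 38.2341 = 1.6452
MRP = 12.80% − 3.63% = 9.17%
E(R) = R_f + β × MRP = 3.63% + 1.6452 × 9.17% = 18.72%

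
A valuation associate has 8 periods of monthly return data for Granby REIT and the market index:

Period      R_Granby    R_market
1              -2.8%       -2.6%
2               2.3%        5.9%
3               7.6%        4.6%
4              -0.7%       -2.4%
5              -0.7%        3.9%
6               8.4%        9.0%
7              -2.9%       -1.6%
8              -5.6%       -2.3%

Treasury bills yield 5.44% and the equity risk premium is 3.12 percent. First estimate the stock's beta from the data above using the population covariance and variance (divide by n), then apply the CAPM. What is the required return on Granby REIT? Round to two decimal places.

Mean R_i = (-2.8 + 2.3 + 7.6 − 0.7 − 0.7 + 8.4 − 2.9 − 5.6) / 8 = 0.7000%
Mean R_m = (-2.6 + 5.9 + 4.6 − 2.4 + 3.9 + 9.0 − 1.6 − 2.3) / 8 = 1.8125%
Σ(R_i − R̄_i)(R_m − R̄_m) = 137.7300  ⇒  Cov = 137.7300 / 8 = 17.2163
Σ(R_m − R̄_m)² = 146.2688  ⇒  Var(R_m) = 146.2688 / 8 = 18.2836
β = Cov / Var(R_m) = 17.2163 / 18.2836 = 0.9416
E(R) = R_f + β × MRP = 5.44% + 0.9416 × 3.12% = 8.38%

8.38%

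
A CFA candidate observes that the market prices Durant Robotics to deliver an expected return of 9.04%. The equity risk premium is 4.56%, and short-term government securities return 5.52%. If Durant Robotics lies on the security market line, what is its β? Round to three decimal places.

0.772

β = (E(R) − R_f) / MRP = (9.04% − 5.52%) / 4.56% = 3.52% / 4.56% = 0.772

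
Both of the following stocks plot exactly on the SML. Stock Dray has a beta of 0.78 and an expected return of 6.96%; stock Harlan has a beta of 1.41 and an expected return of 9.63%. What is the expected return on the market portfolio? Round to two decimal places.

7.89%

Both satisfy E(R) = R_f + β·MRP, so the slope of the SML is
MRP = (9.63% − 6.96%) / (1.41 − 0.78) = 2.67% / 0.63 = 4.2381%
R_f = E(R_Dray) − β_Dray·MRP = 6.96% − 0.78 × 4.2381% = 3.6543%
E(R_m) = R_f + MRP = 3.6543% + 4.2381% = 7.89%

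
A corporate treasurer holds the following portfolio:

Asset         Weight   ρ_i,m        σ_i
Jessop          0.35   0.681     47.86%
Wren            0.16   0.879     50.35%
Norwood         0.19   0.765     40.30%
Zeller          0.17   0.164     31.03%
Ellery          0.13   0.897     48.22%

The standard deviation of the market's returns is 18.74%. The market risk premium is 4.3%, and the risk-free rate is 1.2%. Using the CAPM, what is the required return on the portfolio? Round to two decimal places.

β_Jessop = 0.681 × 47.86% / 18.74% = 1.7392
β_Wren = 0.879 × 50.35% / 18.74% = 2.3617
β_Norwood = 0.765 × 40.30% / 18.74% = 1.6451
β_Zeller = 0.164 × 31.03% / 18.74% = 0.2716
β_Ellery = 0.897 × 48.22% / 18.74% = 2.3081
β_P = Σ w_i β_i = 0.35×1.7392 + 0.16×2.3617 + 0.19×1.6451 + 0.17×0.2716 + 0.13×2.3081 = 1.6454
E(R_P) = R_f + β_P × MRP = 1.2% + 1.6454 × 4.3% = 8.28%

8.28%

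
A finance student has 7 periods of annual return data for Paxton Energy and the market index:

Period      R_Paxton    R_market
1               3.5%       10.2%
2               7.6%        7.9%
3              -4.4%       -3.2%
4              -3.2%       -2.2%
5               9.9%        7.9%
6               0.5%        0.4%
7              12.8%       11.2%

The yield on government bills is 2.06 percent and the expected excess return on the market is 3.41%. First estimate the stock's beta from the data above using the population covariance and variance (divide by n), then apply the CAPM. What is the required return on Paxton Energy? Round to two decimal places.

Mean R_i = (3.5 + 7.6 − 4.4 − 3.2 + 9.9 + 0.5 + 12.8) / 7 = 3.8143%
Mean R_m = (10.2 + 7.9 − 3.2 − 2.2 + 7.9 + 0.4 + 11.2) / 7 = 4.6000%
Σ(R_i − R̄_i)(R_m − R̄_m) = 215.8100  ⇒  Cov = 215.8100 / 7 = 30.8300
Σ(R_m − R̄_m)² = 221.4200  ⇒  Var(R_m) = 221.4200 / 7 = 31.6314
β = Cov / Var(R_m) = 30.8300 / 31.6314 = 0.9747
E(R) = R_f + β × MRP = 2.06% + 0.9747 × 3.41% = 5.38%

5.38%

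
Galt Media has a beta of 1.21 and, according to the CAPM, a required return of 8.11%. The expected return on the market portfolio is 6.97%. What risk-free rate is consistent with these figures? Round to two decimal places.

1.54%

E(R) = R_f + β(E(R_m) − R_f) = R_f(1 − β) + β·E(R_m)
8.11% = R_f × (1 − 1.21) + 1.21 × 6.97%
8.11% = R_f × -0.21 + 8.4337%
R_f = (8.11% − 8.4337%) / -0.21 = 1.54%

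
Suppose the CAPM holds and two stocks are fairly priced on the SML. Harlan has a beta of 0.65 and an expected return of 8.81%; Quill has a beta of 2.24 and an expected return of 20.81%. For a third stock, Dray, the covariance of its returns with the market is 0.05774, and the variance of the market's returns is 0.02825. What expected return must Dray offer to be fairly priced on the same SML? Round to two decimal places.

MRP = (20.81% − 8.81%) / (2.24 − 0.65) = 7.5472%
R_f = 8.81% − 0.65 × 7.5472% = 3.9043%
β_Dray = Cov / Var(R_m) = 0.05774 / 0.02825 = 2.0439
E(R_Dray) = R_f + β × MRP = 3.9043% + 2.0439 × 7.5472% = 19.33%

19.33%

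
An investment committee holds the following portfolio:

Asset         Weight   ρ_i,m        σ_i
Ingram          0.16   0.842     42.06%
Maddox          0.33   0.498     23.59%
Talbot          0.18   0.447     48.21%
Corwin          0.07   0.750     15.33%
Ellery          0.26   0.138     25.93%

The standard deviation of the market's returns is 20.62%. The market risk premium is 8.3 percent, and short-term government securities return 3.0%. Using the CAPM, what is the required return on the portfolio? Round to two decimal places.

9.10%

β_Ingram = 0.842 × 42.06% / 20.62% = 1.7175
β_Maddox = 0.498 × 23.59% / 20.62% = 0.5697
β_Talbot = 0.447 × 48.21% / 20.62% = 1.0451
β_Corwin = 0.750 × 15.33% / 20.62% = 0.5576
β_Ellery = 0.138 × 25.93% / 20.62% = 0.1735
β_P = Σ w_i β_i = 0.16×1.7175 + 0.33×0.5697 + 0.18×1.0451 + 0.07×0.5576 + 0.26×0.1735 = 0.7351
E(R_P) = R_f + β_P × MRP = 3.0% + 0.7351 × 8.3% = 9.10%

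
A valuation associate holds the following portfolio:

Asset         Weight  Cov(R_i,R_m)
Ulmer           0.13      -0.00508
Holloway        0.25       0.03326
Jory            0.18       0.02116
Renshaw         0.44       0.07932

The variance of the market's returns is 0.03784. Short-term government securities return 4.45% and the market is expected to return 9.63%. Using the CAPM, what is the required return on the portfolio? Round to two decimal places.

β_Ulmer = -0.00508 / 0.03784 = -0.1342
β_Holloway = 0.03326 / 0.03784 = 0.8790
β_Jory = 0.02116 / 0.03784 = 0.5592
β_Renshaw = 0.07932 / 0.03784 = 2.0962
β_P = Σ w_i β_i = 0.13×-0.1342 + 0.25×0.8790 + 0.18×0.5592 + 0.44×2.0962 = 1.2253
MRP = 9.63% − 4.45% = 5.18%
E(R_P) = R_f + β_P × MRP = 4.45% + 1.2253 × 5.18% = 10.80%

10.80%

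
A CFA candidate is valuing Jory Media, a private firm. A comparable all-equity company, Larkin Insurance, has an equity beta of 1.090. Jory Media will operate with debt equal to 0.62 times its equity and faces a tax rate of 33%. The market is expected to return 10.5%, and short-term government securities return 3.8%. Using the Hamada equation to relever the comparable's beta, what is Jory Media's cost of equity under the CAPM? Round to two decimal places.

β_L = β_U × [1 + (1 − t)(D/E)] = 1.090 × [1 + (1 − 0.33) × 0.62]
    = 1.090 × [1 + 0.67 × 0.62] = 1.090 × 1.4154 = 1.5428
MRP = 10.5% − 3.8% = 6.70%
E(R) = R_f + β_L × MRP = 3.8% + 1.5428 × 6.7% = 14.14%

14.14%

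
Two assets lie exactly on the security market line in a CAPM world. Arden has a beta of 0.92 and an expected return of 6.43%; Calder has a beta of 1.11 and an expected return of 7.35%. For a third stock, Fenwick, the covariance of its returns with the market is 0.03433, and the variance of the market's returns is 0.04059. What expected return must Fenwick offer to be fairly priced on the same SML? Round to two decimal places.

MRP = (7.35% − 6.43%) / (1.11 − 0.92) = 4.8421%
R_f = 6.43% − 0.92 × 4.8421% = 1.9753%
β_Fenwick = Cov / Var(R_m) = 0.03433 / 0.04059 = 0.8458
E(R_Fenwick) = R_f + β × MRP = 1.9753% + 0.8458 × 4.8421% = 6.07%

6.07%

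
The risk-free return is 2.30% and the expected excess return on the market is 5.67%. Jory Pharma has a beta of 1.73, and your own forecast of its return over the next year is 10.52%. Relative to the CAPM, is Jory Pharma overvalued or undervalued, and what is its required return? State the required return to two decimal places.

Overvalued; required return 12.11%

Required return = R_f + β·MRP = 2.30% + 1.73 × 5.67% = 12.11%
Forecast 10.52% < required 12.11% → the stock plots below the SML → overvalued.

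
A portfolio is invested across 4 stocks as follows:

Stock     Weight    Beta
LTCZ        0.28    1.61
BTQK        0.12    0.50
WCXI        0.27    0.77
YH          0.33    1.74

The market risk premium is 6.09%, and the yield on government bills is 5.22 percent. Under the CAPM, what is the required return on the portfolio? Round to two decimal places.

13.09%

β_P = Σ w_i β_i = 0.28×1.61 + 0.12×0.50 + 0.27×0.77 + 0.33×1.74 = 1.2929
E(R_P) = R_f + β_P × MRP = 5.22% + 1.2929 × 6.09% = 13.09%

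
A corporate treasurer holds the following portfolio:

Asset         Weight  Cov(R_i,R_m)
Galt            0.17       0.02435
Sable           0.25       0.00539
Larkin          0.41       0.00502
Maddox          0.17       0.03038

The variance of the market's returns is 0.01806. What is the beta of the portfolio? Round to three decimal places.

β_Galt = 0.02435 / 0.01806 = 1.3483
β_Sable = 0.00539 / 0.01806 = 0.2984
β_Larkin = 0.00502 / 0.01806 = 0.2780
β_Maddox = 0.03038 / 0.01806 = 1.6822
β_P = Σ w_i β_i = 0.17×1.3483 + 0.25×0.2984 + 0.41×0.2780 + 0.17×1.6822 = 0.7038

0.704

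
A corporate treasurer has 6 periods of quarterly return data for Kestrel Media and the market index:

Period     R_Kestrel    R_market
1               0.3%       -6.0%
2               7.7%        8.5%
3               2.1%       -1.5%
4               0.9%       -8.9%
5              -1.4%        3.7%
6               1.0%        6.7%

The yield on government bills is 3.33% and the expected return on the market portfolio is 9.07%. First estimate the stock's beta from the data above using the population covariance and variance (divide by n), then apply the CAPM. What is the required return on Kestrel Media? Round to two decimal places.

Mean R_i = (0.3 + 7.7 + 2.1 + 0.9 − 1.4 + 1.0) / 6 = 1.7667%
Mean R_m = (-6.0 + 8.5 − 1.5 − 8.9 + 3.7 + 6.7) / 6 = 0.4167%
Σ(R_i − R̄_i)(R_m − R̄_m) = 49.5933  ⇒  Cov = 49.5933 / 6 = 8.2656
Σ(R_m − R̄_m)² = 247.2483  ⇒  Var(R_m) = 247.2483 / 6 = 41.2081
β = Cov / Var(R_m) = 8.2656 / 41.2081 = 0.2006
MRP = 9.07% − 3.33% = 5.74%
E(R) = R_f + β × MRP = 3.33% + 0.2006 × 5.74% = 4.48%

4.48%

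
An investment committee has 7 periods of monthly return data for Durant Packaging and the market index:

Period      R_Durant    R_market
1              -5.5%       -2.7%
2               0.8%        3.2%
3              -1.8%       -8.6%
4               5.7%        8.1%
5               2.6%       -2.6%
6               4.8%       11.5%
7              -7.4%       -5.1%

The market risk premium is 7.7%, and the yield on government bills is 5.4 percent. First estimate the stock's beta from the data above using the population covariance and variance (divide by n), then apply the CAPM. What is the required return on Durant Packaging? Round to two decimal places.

Mean R_i = (-5.5 + 0.8 − 1.8 + 5.7 + 2.6 + 4.8 − 7.4) / 7 = -0.1143%
Mean R_m = (-2.7 + 3.2 − 8.6 + 8.1 − 2.6 + 11.5 − 5.1) / 7 = 0.5429%
Σ(R_i − R̄_i)(R_m − R̄_m) = 165.6743  ⇒  Cov = 165.6743 / 7 = 23.6678
Σ(R_m − R̄_m)² = 320.0571  ⇒  Var(R_m) = 320.0571 / 7 = 45.7224
β = Cov / Var(R_m) = 23.6678 / 45.7224 = 0.5176
E(R) = R_f + β × MRP = 5.4% + 0.5176 × 7.7% = 9.39%

9.39%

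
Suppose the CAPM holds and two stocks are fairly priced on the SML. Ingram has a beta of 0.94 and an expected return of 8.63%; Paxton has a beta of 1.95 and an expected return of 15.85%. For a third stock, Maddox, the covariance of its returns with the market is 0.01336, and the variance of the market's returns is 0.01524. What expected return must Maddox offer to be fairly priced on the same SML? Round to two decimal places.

8.18%

MRP = (15.85% − 8.63%) / (1.95 − 0.94) = 7.1485%
R_f = 8.63% − 0.94 × 7.1485% = 1.9104%
β_Maddox = Cov / Var(R_m) = 0.01336 / 0.01524 = 0.8766
E(R_Maddox) = R_f + β × MRP = 1.9104% + 0.8766 × 7.1485% = 8.18%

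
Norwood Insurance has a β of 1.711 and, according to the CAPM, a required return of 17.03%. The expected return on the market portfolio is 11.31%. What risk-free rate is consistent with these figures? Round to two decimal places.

3.26%

E(R) = R_f + β(E(R_m) − R_f) = R_f(1 − β) + β·E(R_m)
17.03% = R_f × (1 − 1.711) + 1.711 × 11.31%
17.03% = R_f × -0.711 + 19.35141%
R_f = (17.03% − 19.35141%) / -0.711 = 3.26%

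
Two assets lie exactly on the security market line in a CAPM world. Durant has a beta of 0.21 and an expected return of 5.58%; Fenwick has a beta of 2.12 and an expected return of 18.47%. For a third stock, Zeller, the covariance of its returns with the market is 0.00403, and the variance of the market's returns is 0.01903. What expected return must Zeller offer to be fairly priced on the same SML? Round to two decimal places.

MRP = (18.47% − 5.58%) / (2.12 − 0.21) = 6.7487%
R_f = 5.58% − 0.21 × 6.7487% = 4.1628%
β_Zeller = Cov / Var(R_m) = 0.00403 / 0.01903 = 0.2118
E(R_Zeller) = R_f + β × MRP = 4.1628% + 0.2118 × 6.7487% = 5.59%

5.59%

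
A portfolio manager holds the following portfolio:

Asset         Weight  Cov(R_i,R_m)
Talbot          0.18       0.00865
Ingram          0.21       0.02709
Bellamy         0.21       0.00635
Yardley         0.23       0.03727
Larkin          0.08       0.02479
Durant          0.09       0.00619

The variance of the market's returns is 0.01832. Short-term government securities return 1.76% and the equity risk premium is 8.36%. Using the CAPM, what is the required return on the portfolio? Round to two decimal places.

10.75%

β_Talbot = 0.00865 / 0.01832 = 0.4722
β_Ingram = 0.02709 / 0.01832 = 1.4787
β_Bellamy = 0.00635 / 0.01832 = 0.3466
β_Yardley = 0.03727 / 0.01832 = 2.0344
β_Larkin = 0.02479 / 0.01832 = 1.3532
β_Durant = 0.00619 / 0.01832 = 0.3379
β_P = Σ w_i β_i = 0.18×0.4722 + 0.21×1.4787 + 0.21×0.3466 + 0.23×2.0344 + 0.08×1.3532 + 0.09×0.3379 = 1.0749
E(R_P) = R_f + β_P × MRP = 1.76% + 1.0749 × 8.36% = 10.75%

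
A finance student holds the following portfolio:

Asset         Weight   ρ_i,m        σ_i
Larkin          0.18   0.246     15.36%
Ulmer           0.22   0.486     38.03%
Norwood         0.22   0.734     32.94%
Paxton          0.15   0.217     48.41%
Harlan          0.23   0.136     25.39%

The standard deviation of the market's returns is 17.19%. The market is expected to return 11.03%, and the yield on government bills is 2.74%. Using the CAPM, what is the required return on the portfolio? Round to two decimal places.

8.74%

β_Larkin = 0.246 × 15.36% / 17.19% = 0.2198
β_Ulmer = 0.486 × 38.03% / 17.19% = 1.0752
β_Norwood = 0.734 × 32.94% / 17.19% = 1.4065
β_Paxton = 0.217 × 48.41% / 17.19% = 0.6111
β_Harlan = 0.136 × 25.39% / 17.19% = 0.2009
β_P = Σ w_i β_i = 0.18×0.2198 + 0.22×1.0752 + 0.22×1.4065 + 0.15×0.6111 + 0.23×0.2009 = 0.7234
MRP = 11.03% − 2.74% = 8.29%
E(R_P) = R_f + β_P × MRP = 2.74% + 0.7234 × 8.29% = 8.74%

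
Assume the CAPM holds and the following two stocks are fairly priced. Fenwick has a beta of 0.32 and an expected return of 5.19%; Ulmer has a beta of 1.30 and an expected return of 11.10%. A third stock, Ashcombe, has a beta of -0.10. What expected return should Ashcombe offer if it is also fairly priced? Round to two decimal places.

2.66%

MRP (SML slope) = (11.10% − 5.19%) / (1.30 − 0.32) = 5.91% / 0.98 = 6.0306%
R_f (intercept) = 5.19% − 0.32 × 6.0306% = 3.2602%
E(R_Ashcombe) = R_f + β × MRP = 3.2602% + -0.10 × 6.0306% = 2.66%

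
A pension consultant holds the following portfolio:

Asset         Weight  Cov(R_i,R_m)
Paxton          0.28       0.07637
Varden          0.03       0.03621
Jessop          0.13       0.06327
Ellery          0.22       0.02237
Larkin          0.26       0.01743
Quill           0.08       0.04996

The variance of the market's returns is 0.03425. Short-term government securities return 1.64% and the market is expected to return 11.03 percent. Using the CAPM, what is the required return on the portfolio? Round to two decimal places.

13.74%

β_Paxton = 0.07637 / 0.03425 = 2.2298
β_Varden = 0.03621 / 0.03425 = 1.0572
β_Jessop = 0.06327 / 0.03425 = 1.8473
β_Ellery = 0.02237 / 0.03425 = 0.6531
β_Larkin = 0.01743 / 0.03425 = 0.5089
β_Quill = 0.04996 / 0.03425 = 1.4587
β_P = Σ w_i β_i = 0.28×2.2298 + 0.03×1.0572 + 0.13×1.8473 + 0.22×0.6531 + 0.26×0.5089 + 0.08×1.4587 = 1.2889
MRP = 11.03% − 1.64% = 9.39%
E(R_P) = R_f + β_P × MRP = 1.64% + 1.2889 × 9.39% = 13.74%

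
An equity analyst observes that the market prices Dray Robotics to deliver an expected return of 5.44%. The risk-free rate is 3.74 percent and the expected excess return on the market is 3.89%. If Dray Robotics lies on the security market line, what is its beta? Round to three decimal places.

0.437

β = (E(R) − R_f) / MRP = (5.44% − 3.74%) / 3.89% = 1.70% / 3.89% = 0.437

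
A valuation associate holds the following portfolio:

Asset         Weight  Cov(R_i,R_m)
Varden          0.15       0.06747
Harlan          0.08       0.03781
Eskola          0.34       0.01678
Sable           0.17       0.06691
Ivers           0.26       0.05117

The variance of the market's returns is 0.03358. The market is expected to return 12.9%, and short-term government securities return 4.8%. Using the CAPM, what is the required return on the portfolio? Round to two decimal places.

β_Varden = 0.06747 / 0.03358 = 2.0092
β_Harlan = 0.03781 / 0.03358 = 1.1260
β_Eskola = 0.01678 / 0.03358 = 0.4997
β_Sable = 0.06691 / 0.03358 = 1.9926
β_Ivers = 0.05117 / 0.03358 = 1.5238
β_P = Σ w_i β_i = 0.15×2.0092 + 0.08×1.1260 + 0.34×0.4997 + 0.17×1.9926 + 0.26×1.5238 = 1.2963
MRP = 12.9% − 4.8% = 8.10%
E(R_P) = R_f + β_P × MRP = 4.8% + 1.2963 × 8.1% = 15.30%

15.30%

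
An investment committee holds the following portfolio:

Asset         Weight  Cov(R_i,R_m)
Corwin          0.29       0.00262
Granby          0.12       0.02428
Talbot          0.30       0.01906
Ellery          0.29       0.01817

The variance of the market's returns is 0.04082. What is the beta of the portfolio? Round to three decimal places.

β_Corwin = 0.00262 / 0.04082 = 0.0642
β_Granby = 0.02428 / 0.04082 = 0.5948
β_Talbot = 0.01906 / 0.04082 = 0.4669
β_Ellery = 0.01817 / 0.04082 = 0.4451
β_P = Σ w_i β_i = 0.29×0.0642 + 0.12×0.5948 + 0.30×0.4669 + 0.29×0.4451 = 0.3591

0.359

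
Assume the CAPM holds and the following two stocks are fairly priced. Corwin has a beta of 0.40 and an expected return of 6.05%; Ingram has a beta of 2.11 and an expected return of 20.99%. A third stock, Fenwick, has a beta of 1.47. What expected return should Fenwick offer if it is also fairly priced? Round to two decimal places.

15.40%

MRP (SML slope) = (20.99% − 6.05%) / (2.11 − 0.40) = 14.94% / 1.71 = 8.7368%
R_f (intercept) = 6.05% − 0.40 × 8.7368% = 2.5553%
E(R_Fenwick) = R_f + β × MRP = 2.5553% + 1.47 × 8.7368% = 15.40%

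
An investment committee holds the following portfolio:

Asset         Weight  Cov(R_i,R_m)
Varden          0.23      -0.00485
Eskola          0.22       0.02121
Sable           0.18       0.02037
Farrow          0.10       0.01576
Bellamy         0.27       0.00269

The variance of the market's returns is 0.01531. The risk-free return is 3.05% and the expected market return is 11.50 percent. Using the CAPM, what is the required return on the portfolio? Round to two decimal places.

β_Varden = -0.00485 / 0.01531 = -0.3168
β_Eskola = 0.02121 / 0.01531 = 1.3854
β_Sable = 0.02037 / 0.01531 = 1.3305
β_Farrow = 0.01576 / 0.01531 = 1.0294
β_Bellamy = 0.00269 / 0.01531 = 0.1757
β_P = Σ w_i β_i = 0.23×-0.3168 + 0.22×1.3854 + 0.18×1.3305 + 0.10×1.0294 + 0.27×0.1757 = 0.6218
MRP = 11.50% − 3.05% = 8.45%
E(R_P) = R_f + β_P × MRP = 3.05% + 0.6218 × 8.45% = 8.30%

8.30%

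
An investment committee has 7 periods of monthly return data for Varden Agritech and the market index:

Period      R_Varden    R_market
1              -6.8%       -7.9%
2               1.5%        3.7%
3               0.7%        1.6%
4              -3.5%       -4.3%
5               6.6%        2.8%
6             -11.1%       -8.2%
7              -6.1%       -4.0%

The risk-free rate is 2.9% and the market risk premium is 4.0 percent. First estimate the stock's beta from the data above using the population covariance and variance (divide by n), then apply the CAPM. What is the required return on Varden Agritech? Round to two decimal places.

7.31%

Mean R_i = (-6.8 + 1.5 + 0.7 − 3.5 + 6.6 − 11.1 − 6.1) / 7 = -2.6714%
Mean R_m = (-7.9 + 3.7 + 1.6 − 4.3 + 2.8 − 8.2 − 4.0) / 7 = -2.3286%
Σ(R_i − R̄_i)(R_m − R̄_m) = 165.7957  ⇒  Cov = 165.7957 / 7 = 23.6851
Σ(R_m − R̄_m)² = 150.2743  ⇒  Var(R_m) = 150.2743 / 7 = 21.4678
β = Cov / Var(R_m) = 23.6851 / 21.4678 = 1.1033
E(R) = R_f + β × MRP = 2.9% + 1.1033 × 4.0% = 7.31%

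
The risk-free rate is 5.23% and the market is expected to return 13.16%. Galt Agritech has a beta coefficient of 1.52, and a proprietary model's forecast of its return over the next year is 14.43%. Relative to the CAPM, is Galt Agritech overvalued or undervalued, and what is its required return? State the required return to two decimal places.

MRP = 13.16% − 5.23% = 7.93%
Required return = R_f + β·MRP = 5.23% + 1.52 × 7.93% = 17.28%
Forecast 14.43% < required 17.28% → the stock plots below the SML → overvalued.

Overvalued; required return 17.28%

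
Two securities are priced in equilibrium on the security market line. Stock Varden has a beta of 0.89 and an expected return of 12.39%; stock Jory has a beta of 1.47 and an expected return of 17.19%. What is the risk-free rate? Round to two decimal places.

Both satisfy E(R) = R_f + β·MRP, so the slope of the SML is
MRP = (17.19% − 12.39%) / (1.47 − 0.89) = 4.80% / 0.58 = 8.2759%
R_f = E(R_Varden) − β_Varden·MRP = 12.39% − 0.89 × 8.2759% = 5.0244%

5.02%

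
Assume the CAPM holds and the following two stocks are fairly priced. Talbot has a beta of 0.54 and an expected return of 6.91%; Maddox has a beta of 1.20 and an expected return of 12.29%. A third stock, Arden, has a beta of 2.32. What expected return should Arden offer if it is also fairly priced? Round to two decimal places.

MRP (SML slope) = (12.29% − 6.91%) / (1.20 − 0.54) = 5.38% / 0.66 = 8.1515%
R_f (intercept) = 6.91% − 0.54 × 8.1515% = 2.5082%
E(R_Arden) = R_f + β × MRP = 2.5082% + 2.32 × 8.1515% = 21.42%

21.42%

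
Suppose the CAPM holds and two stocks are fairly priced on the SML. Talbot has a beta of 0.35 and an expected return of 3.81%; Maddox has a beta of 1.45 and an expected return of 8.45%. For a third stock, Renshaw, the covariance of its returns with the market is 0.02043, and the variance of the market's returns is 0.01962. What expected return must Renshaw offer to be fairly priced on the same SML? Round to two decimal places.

6.73%

MRP = (8.45% − 3.81%) / (1.45 − 0.35) = 4.2182%
R_f = 3.81% − 0.35 × 4.2182% = 2.3336%
β_Renshaw = Cov / Var(R_m) = 0.02043 / 0.01962 = 1.0413
E(R_Renshaw) = R_f + β × MRP = 2.3336% + 1.0413 × 4.2182% = 6.73%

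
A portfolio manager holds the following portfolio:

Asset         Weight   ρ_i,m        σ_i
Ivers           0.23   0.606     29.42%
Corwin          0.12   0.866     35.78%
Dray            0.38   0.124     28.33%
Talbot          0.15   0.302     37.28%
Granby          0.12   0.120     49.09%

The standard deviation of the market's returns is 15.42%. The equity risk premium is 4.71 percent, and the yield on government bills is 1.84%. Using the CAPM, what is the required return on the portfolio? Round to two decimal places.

β_Ivers = 0.606 × 29.42% / 15.42% = 1.1562
β_Corwin = 0.866 × 35.78% / 15.42% = 2.0094
β_Dray = 0.124 × 28.33% / 15.42% = 0.2278
β_Talbot = 0.302 × 37.28% / 15.42% = 0.7301
β_Granby = 0.120 × 49.09% / 15.42% = 0.3820
β_P = Σ w_i β_i = 0.23×1.1562 + 0.12×2.0094 + 0.38×0.2278 + 0.15×0.7301 + 0.12×0.3820 = 0.7490
E(R_P) = R_f + β_P × MRP = 1.84% + 0.7490 × 4.71% = 5.37%

5.37%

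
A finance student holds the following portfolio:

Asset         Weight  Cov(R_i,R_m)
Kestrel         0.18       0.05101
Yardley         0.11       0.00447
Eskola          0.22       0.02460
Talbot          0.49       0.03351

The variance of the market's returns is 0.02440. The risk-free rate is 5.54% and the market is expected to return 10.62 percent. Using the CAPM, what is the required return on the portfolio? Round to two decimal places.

β_Kestrel = 0.05101 / 0.02440 = 2.0906
β_Yardley = 0.00447 / 0.02440 = 0.1832
β_Eskola = 0.02460 / 0.02440 = 1.0082
β_Talbot = 0.03351 / 0.02440 = 1.3734
β_P = Σ w_i β_i = 0.18×2.0906 + 0.11×0.1832 + 0.22×1.0082 + 0.49×1.3734 = 1.2912
MRP = 10.62% − 5.54% = 5.08%
E(R_P) = R_f + β_P × MRP = 5.54% + 1.2912 × 5.08% = 12.10%

12.10%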